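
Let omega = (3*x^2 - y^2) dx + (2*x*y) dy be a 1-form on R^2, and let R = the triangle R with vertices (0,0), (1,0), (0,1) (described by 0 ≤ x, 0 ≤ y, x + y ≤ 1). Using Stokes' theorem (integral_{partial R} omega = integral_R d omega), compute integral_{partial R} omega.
integral_(partial R) omega = 2/3

Stokes: integral_partial_R omega = integral_R d omega with d omega = (∂Q/∂x - ∂P/∂y) dx ∧ dy.
  ∂Q/∂x = 2*y
  ∂P/∂y = -2*y
  integrand = ∂Q/∂x - ∂P/∂y = 4*y.
Integrating over R: integral_0^1 integral_0^{1-x} (4*y) dy dx = 2/3.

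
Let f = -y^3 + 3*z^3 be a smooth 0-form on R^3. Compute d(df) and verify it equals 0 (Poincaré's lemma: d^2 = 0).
d(df) = 0

Step 1: df = sum_i (∂f/∂x_i) dx_i = (0) dx + (-3*y^2) dy + (9*z^2) dz.
Step 2: Apply d again. Using the 1-form formula, the coefficient of dx ∧ dy in d(df) is ∂^2 f/∂x ∂y - ∂^2 f/∂y ∂x = (0) - (0) = 0 (equality of mixed partials for smooth f).
Similarly for dx ∧ dz and dy ∧ dz — all coefficients vanish. So d(df) = 0.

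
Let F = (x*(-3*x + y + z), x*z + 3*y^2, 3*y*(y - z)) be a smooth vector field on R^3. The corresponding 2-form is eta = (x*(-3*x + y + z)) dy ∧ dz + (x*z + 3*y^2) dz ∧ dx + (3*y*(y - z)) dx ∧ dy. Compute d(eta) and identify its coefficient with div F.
d(eta) = (-6*x + 4*y + z) dx ∧ dy ∧ dz; div F = -6*x + 4*y + z

For a 2-form in R^3 of the form above, applying d gives a 3-form with coefficient ∂P/∂x + ∂Q/∂y + ∂R/∂z:
  ∂P/∂x = -6*x + y + z
  ∂Q/∂y = 6*y
  ∂R/∂z = -3*y
Sum = -6*x + 4*y + z, which is exactly div F.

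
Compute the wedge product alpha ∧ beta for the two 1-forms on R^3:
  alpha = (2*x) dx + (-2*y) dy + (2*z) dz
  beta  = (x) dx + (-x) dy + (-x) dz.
alpha ∧ beta = (2*x*(-x + y)) dx ∧ dy + (-2*x*(x + z)) dx ∧ dz + (2*x*(y + z)) dy ∧ dz

Distribute the wedge, using dx_i ∧ dx_j = -dx_j ∧ dx_i and dx_i ∧ dx_i = 0. For each pair (i, j) with i < j, the coefficient of dx_i ∧ dx_j in alpha ∧ beta is (alpha_i * beta_j - alpha_j * beta_i). Collecting: alpha ∧ beta = (2*x*(-x + y)) dx ∧ dy + (-2*x*(x + z)) dx ∧ dz + (2*x*(y + z)) dy ∧ dz.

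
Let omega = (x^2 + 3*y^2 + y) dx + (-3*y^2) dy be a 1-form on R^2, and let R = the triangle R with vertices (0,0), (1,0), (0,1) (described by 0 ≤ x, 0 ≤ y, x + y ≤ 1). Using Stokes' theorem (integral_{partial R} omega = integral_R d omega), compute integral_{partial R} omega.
integral_(partial R) omega = -3/2

Stokes: integral_partial_R omega = integral_R d omega with d omega = (∂Q/∂x - ∂P/∂y) dx ∧ dy.
  ∂Q/∂x = 0
  ∂P/∂y = 6*y + 1
  integrand = ∂Q/∂x - ∂P/∂y = -6*y - 1.
Integrating over R: integral_0^1 integral_0^{1-x} (-6*y - 1) dy dx = -3/2.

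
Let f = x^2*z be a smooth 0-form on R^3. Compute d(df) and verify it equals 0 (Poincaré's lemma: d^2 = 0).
d(df) = 0

Step 1: df = sum_i (∂f/∂x_i) dx_i = (2*x*z) dx + (0) dy + (x^2) dz.
Step 2: Apply d again. Using the 1-form formula, the coefficient of dx ∧ dy in d(df) is ∂^2 f/∂x ∂y - ∂^2 f/∂y ∂x = (0) - (0) = 0 (equality of mixed partials for smooth f).
Similarly for dx ∧ dz and dy ∧ dz — all coefficients vanish. So d(df) = 0.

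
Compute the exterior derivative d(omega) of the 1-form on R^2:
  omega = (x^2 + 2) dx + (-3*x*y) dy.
d(omega) = (-3*y) dx ∧ dy

For a 1-form omega = sum_i f_i dx_i, the exterior derivative is
  d(omega) = sum_{i < j} (∂f_j/∂x_i - ∂f_i/∂x_j) dx_i ∧ dx_j.
  coefficient of dx ∧ dy: ∂f_2/∂x - ∂f_1/∂y = ∂(-3*x*y)/∂x - ∂(x^2 + 2)/∂y = -3*y
Assembling: d(omega) = (-3*y) dx ∧ dy.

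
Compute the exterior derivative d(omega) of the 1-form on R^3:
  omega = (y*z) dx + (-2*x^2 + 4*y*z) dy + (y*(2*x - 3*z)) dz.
d(omega) = (-4*x - z) dx ∧ dy + (y) dx ∧ dz + (2*x - 4*y - 3*z) dy ∧ dz

For a 1-form omega = sum_i f_i dx_i, the exterior derivative is
  d(omega) = sum_{i < j} (∂f_j/∂x_i - ∂f_i/∂x_j) dx_i ∧ dx_j.
  coefficient of dx ∧ dy: ∂f_2/∂x - ∂f_1/∂y = ∂(-2*x^2 + 4*y*z)/∂x - ∂(y*z)/∂y = -4*x - z
  coefficient of dx ∧ dz: ∂f_3/∂x - ∂f_1/∂z = ∂(y*(2*x - 3*z))/∂x - ∂(y*z)/∂z = y
  coefficient of dy ∧ dz: ∂f_3/∂y - ∂f_2/∂z = ∂(y*(2*x - 3*z))/∂y - ∂(-2*x^2 + 4*y*z)/∂z = 2*x - 4*y - 3*z
Assembling: d(omega) = (-4*x - z) dx ∧ dy + (y) dx ∧ dz + (2*x - 4*y - 3*z) dy ∧ dz.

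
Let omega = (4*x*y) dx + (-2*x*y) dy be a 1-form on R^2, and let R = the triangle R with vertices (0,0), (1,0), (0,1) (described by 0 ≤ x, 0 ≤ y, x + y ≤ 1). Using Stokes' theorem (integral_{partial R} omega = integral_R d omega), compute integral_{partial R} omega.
integral_(partial R) omega = -1

Stokes: integral_partial_R omega = integral_R d omega with d omega = (∂Q/∂x - ∂P/∂y) dx ∧ dy.
  ∂Q/∂x = -2*y
  ∂P/∂y = 4*x
  integrand = ∂Q/∂x - ∂P/∂y = -4*x - 2*y.
Integrating over R: integral_0^1 integral_0^{1-x} (-4*x - 2*y) dy dx = -1.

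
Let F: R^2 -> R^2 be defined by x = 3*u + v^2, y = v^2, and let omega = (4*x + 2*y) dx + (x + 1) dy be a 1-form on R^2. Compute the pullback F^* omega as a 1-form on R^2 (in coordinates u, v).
F^* omega = (36*u + 18*v^2) du + (2*v*(15*u + 7*v^2 + 1)) dv

Using F^*(f dg) = (f ∘ F) d(g ∘ F), substitute each coordinate x_i by F_i(u, v) in f_i, and replace dx_i by d F_i = (∂F_i/∂u) du + (∂F_i/∂v) dv.
  For the x component: f_1(F) = 12*u + 6*v^2; d F_1 = (3) du + (2*v) dv
  For the y component: f_2(F) = 3*u + v^2 + 1; d F_2 = (0) du + (2*v) dv
Combining and collecting du, dv coefficients:
  coeff of du: 36*u + 18*v^2
  coeff of dv: 2*v*(15*u + 7*v^2 + 1)
F^* omega = (36*u + 18*v^2) du + (2*v*(15*u + 7*v^2 + 1)) dv.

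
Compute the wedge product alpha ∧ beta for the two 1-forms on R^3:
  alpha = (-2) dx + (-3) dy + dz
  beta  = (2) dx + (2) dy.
alpha ∧ beta = (2) dx ∧ dy + (-2) dx ∧ dz + (-2) dy ∧ dz

Distribute the wedge, using dx_i ∧ dx_j = -dx_j ∧ dx_i and dx_i ∧ dx_i = 0. For each pair (i, j) with i < j, the coefficient of dx_i ∧ dx_j in alpha ∧ beta is (alpha_i * beta_j - alpha_j * beta_i). Collecting: alpha ∧ beta = (2) dx ∧ dy + (-2) dx ∧ dz + (-2) dy ∧ dz.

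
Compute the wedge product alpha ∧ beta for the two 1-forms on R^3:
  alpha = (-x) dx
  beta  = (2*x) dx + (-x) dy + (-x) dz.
alpha ∧ beta = (x^2) dx ∧ dy + (x^2) dx ∧ dz

Distribute the wedge, using dx_i ∧ dx_j = -dx_j ∧ dx_i and dx_i ∧ dx_i = 0. For each pair (i, j) with i < j, the coefficient of dx_i ∧ dx_j in alpha ∧ beta is (alpha_i * beta_j - alpha_j * beta_i). Collecting: alpha ∧ beta = (x^2) dx ∧ dy + (x^2) dx ∧ dz.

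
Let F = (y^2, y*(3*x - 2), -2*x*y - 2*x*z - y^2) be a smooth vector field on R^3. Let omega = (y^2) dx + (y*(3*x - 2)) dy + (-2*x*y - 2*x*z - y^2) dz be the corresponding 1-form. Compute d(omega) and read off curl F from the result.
d(omega) = (-2*x - 2*y) dy ∧ dz + (2*y + 2*z) dz ∧ dx + (y) dx ∧ dy; curl F = (-2*x - 2*y, 2*y + 2*z, y)

d omega = sum_{i<j} (∂f_j/∂x_i - ∂f_i/∂x_j) dx_i ∧ dx_j. Under the identification (dy ∧ dz, dz ∧ dx, dx ∧ dy) ↔ (e_x, e_y, e_z), the coefficients are exactly the components of curl F. Compute:
  ∂R/∂y - ∂Q/∂z = (-2*x - 2*y) - (0) = -2*x - 2*y
  ∂P/∂z - ∂R/∂x = (0) - (-2*y - 2*z) = 2*y + 2*z
  ∂Q/∂x - ∂P/∂y = (3*y) - (2*y) = y.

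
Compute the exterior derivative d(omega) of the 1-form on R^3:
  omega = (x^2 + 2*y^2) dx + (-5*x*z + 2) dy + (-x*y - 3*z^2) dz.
d(omega) = (-4*y - 5*z) dx ∧ dy + (-y) dx ∧ dz + (4*x) dy ∧ dz

For a 1-form omega = sum_i f_i dx_i, the exterior derivative is
  d(omega) = sum_{i < j} (∂f_j/∂x_i - ∂f_i/∂x_j) dx_i ∧ dx_j.
  coefficient of dx ∧ dy: ∂f_2/∂x - ∂f_1/∂y = ∂(-5*x*z + 2)/∂x - ∂(x^2 + 2*y^2)/∂y = -4*y - 5*z
  coefficient of dx ∧ dz: ∂f_3/∂x - ∂f_1/∂z = ∂(-x*y - 3*z^2)/∂x - ∂(x^2 + 2*y^2)/∂z = -y
  coefficient of dy ∧ dz: ∂f_3/∂y - ∂f_2/∂z = ∂(-x*y - 3*z^2)/∂y - ∂(-5*x*z + 2)/∂z = 4*x
Assembling: d(omega) = (-4*y - 5*z) dx ∧ dy + (-y) dx ∧ dz + (4*x) dy ∧ dz.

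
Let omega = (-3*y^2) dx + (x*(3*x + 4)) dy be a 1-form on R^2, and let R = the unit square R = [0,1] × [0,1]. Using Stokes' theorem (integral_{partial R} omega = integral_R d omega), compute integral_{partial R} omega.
integral_(partial R) omega = 10

Stokes: integral_partial_R omega = integral_R d omega with d omega = (∂Q/∂x - ∂P/∂y) dx ∧ dy.
  ∂Q/∂x = 6*x + 4
  ∂P/∂y = -6*y
  integrand = ∂Q/∂x - ∂P/∂y = 6*x + 6*y + 4.
Integrating over R: integral_0^1 integral_0^1 (6*x + 6*y + 4) dx dy = 10.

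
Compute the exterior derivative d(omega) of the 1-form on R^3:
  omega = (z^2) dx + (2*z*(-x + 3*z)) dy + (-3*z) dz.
d(omega) = (-2*z) dx ∧ dy + (-2*z) dx ∧ dz + (2*x - 12*z) dy ∧ dz

For a 1-form omega = sum_i f_i dx_i, the exterior derivative is
  d(omega) = sum_{i < j} (∂f_j/∂x_i - ∂f_i/∂x_j) dx_i ∧ dx_j.
  coefficient of dx ∧ dy: ∂f_2/∂x - ∂f_1/∂y = ∂(2*z*(-x + 3*z))/∂x - ∂(z^2)/∂y = -2*z
  coefficient of dx ∧ dz: ∂f_3/∂x - ∂f_1/∂z = ∂(-3*z)/∂x - ∂(z^2)/∂z = -2*z
  coefficient of dy ∧ dz: ∂f_3/∂y - ∂f_2/∂z = ∂(-3*z)/∂y - ∂(2*z*(-x + 3*z))/∂z = 2*x - 12*z
Assembling: d(omega) = (-2*z) dx ∧ dy + (-2*z) dx ∧ dz + (2*x - 12*z) dy ∧ dz.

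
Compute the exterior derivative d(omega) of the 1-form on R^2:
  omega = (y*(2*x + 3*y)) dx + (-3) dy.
d(omega) = (-2*x - 6*y) dx ∧ dy

For a 1-form omega = sum_i f_i dx_i, the exterior derivative is
  d(omega) = sum_{i < j} (∂f_j/∂x_i - ∂f_i/∂x_j) dx_i ∧ dx_j.
  coefficient of dx ∧ dy: ∂f_2/∂x - ∂f_1/∂y = ∂(-3)/∂x - ∂(y*(2*x + 3*y))/∂y = -2*x - 6*y
Assembling: d(omega) = (-2*x - 6*y) dx ∧ dy.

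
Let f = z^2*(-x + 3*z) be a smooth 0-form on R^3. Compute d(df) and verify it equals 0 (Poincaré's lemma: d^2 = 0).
d(df) = 0

Step 1: df = sum_i (∂f/∂x_i) dx_i = (-z^2) dx + (0) dy + (z*(-2*x + 9*z)) dz.
Step 2: Apply d again. Using the 1-form formula, the coefficient of dx ∧ dy in d(df) is ∂^2 f/∂x ∂y - ∂^2 f/∂y ∂x = (0) - (0) = 0 (equality of mixed partials for smooth f).
Similarly for dx ∧ dz and dy ∧ dz — all coefficients vanish. So d(df) = 0.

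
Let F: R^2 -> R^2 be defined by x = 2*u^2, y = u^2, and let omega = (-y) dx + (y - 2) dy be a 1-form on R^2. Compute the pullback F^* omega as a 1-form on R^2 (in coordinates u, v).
F^* omega = (2*u*(-u^2 - 2)) du

Using F^*(f dg) = (f ∘ F) d(g ∘ F), substitute each coordinate x_i by F_i(u, v) in f_i, and replace dx_i by d F_i = (∂F_i/∂u) du + (∂F_i/∂v) dv.
  For the x component: f_1(F) = -u^2; d F_1 = (4*u) du + (0) dv
  For the y component: f_2(F) = u^2 - 2; d F_2 = (2*u) du + (0) dv
Combining and collecting du, dv coefficients:
  coeff of du: 2*u*(-u^2 - 2)
  coeff of dv: 0
F^* omega = (2*u*(-u^2 - 2)) du.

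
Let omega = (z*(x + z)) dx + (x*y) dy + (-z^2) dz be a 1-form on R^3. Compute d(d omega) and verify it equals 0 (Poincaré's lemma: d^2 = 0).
d(d omega) = 0

Step 1: d omega = sum_{i<j} (∂f_j/∂x_i - ∂f_i/∂x_j) dx_i ∧ dx_j:
  coeff of dx ∧ dy: y
  coeff of dx ∧ dz: -x - 2*z
  coeff of dy ∧ dz: 0
Step 2: Apply d again to each 2-form coefficient. The only possible 3-form in R^3 is dx ∧ dy ∧ dz, with coefficient
  ∂(coeff of dy∧dz)/∂x - ∂(coeff of dx∧dz)/∂y + ∂(coeff of dx∧dy)/∂z
  = ∂/∂x (0) - ∂/∂y (-x - 2*z) + ∂/∂z (y).
Each of these terms simplifies to sums of mixed partials that cancel in pairs. The result is 0 (by equality of mixed partials for smooth functions — Schwarz / Clairaut).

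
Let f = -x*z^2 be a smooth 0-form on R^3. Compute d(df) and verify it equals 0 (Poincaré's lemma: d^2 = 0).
d(df) = 0

Step 1: df = sum_i (∂f/∂x_i) dx_i = (-z^2) dx + (0) dy + (-2*x*z) dz.
Step 2: Apply d again. Using the 1-form formula, the coefficient of dx ∧ dy in d(df) is ∂^2 f/∂x ∂y - ∂^2 f/∂y ∂x = (0) - (0) = 0 (equality of mixed partials for smooth f).
Similarly for dx ∧ dz and dy ∧ dz — all coefficients vanish. So d(df) = 0.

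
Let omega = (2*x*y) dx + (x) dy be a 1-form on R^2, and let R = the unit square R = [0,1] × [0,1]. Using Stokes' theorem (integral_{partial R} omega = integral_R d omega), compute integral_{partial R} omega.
integral_(partial R) omega = 0

Stokes: integral_partial_R omega = integral_R d omega with d omega = (∂Q/∂x - ∂P/∂y) dx ∧ dy.
  ∂Q/∂x = 1
  ∂P/∂y = 2*x
  integrand = ∂Q/∂x - ∂P/∂y = 1 - 2*x.
Integrating over R: integral_0^1 integral_0^1 (1 - 2*x) dx dy = 0.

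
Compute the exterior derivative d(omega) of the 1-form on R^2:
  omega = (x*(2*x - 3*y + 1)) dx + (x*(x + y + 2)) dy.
d(omega) = (5*x + y + 2) dx ∧ dy

For a 1-form omega = sum_i f_i dx_i, the exterior derivative is
  d(omega) = sum_{i < j} (∂f_j/∂x_i - ∂f_i/∂x_j) dx_i ∧ dx_j.
  coefficient of dx ∧ dy: ∂f_2/∂x - ∂f_1/∂y = ∂(x*(x + y + 2))/∂x - ∂(x*(2*x - 3*y + 1))/∂y = 5*x + y + 2
Assembling: d(omega) = (5*x + y + 2) dx ∧ dy.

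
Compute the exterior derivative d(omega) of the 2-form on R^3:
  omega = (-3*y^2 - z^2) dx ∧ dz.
d(omega) = (6*y) dx ∧ dy ∧ dz

For a 2-form omega = sum_{i<j} g_{ij} dx_i ∧ dx_j, the exterior derivative is
  d(omega) = sum_{i<j} d(g_{ij}) ∧ dx_i ∧ dx_j = sum_{i<j, k} (∂g_{ij}/∂x_k) dx_k ∧ dx_i ∧ dx_j.
Expand each term, using dx_k ∧ dx_i ∧ dx_j = sgn(permutation) dx_{(a)} ∧ dx_{(b)} ∧ dx_{(c)} with (a < b < c) sorted:
  d(-3*y^2 - z^2) includes (∂/∂y)(-3*y^2 - z^2) dy = (-6*y) dy, which multiplied by dx ∧ dz gives (6*y) dx ∧ dy ∧ dz
Collecting like 3-forms: d(omega) = (6*y) dx ∧ dy ∧ dz.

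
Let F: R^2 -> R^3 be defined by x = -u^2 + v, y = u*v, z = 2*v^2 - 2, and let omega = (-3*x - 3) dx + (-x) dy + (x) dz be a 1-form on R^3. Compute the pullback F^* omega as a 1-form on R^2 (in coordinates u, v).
F^* omega = (-6*u^3 + u^2*v + 6*u*v + 6*u - v^2) du + (u^3 - 4*u^2*v + 3*u^2 - u*v + 4*v^2 - 3*v - 3) dv

Using F^*(f dg) = (f ∘ F) d(g ∘ F), substitute each coordinate x_i by F_i(u, v) in f_i, and replace dx_i by d F_i = (∂F_i/∂u) du + (∂F_i/∂v) dv.
  For the x component: f_1(F) = 3*u^2 - 3*v - 3; d F_1 = (-2*u) du + (1) dv
  For the y component: f_2(F) = u^2 - v; d F_2 = (v) du + (u) dv
  For the z component: f_3(F) = -u^2 + v; d F_3 = (0) du + (4*v) dv
Combining and collecting du, dv coefficients:
  coeff of du: -6*u^3 + u^2*v + 6*u*v + 6*u - v^2
  coeff of dv: u^3 - 4*u^2*v + 3*u^2 - u*v + 4*v^2 - 3*v - 3
F^* omega = (-6*u^3 + u^2*v + 6*u*v + 6*u - v^2) du + (u^3 - 4*u^2*v + 3*u^2 - u*v + 4*v^2 - 3*v - 3) dv.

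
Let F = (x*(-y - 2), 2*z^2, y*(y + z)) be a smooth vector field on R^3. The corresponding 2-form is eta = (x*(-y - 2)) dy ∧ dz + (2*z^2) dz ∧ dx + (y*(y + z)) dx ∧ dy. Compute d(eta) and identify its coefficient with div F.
d(eta) = (-2) dx ∧ dy ∧ dz; div F = -2

For a 2-form in R^3 of the form above, applying d gives a 3-form with coefficient ∂P/∂x + ∂Q/∂y + ∂R/∂z:
  ∂P/∂x = -y - 2
  ∂Q/∂y = 0
  ∂R/∂z = y
Sum = -2, which is exactly div F.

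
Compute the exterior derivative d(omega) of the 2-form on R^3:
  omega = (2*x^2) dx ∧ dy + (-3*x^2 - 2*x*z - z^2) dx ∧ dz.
d(omega) = 0

For a 2-form omega = sum_{i<j} g_{ij} dx_i ∧ dx_j, the exterior derivative is
  d(omega) = sum_{i<j} d(g_{ij}) ∧ dx_i ∧ dx_j = sum_{i<j, k} (∂g_{ij}/∂x_k) dx_k ∧ dx_i ∧ dx_j.
Expand each term, using dx_k ∧ dx_i ∧ dx_j = sgn(permutation) dx_{(a)} ∧ dx_{(b)} ∧ dx_{(c)} with (a < b < c) sorted:

Collecting like 3-forms: d(omega) = 0.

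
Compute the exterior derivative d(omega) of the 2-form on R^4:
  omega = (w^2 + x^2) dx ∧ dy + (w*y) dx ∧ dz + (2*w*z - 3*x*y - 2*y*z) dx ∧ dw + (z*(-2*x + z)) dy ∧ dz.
d(omega) = (2*w + 3*x + 2*z) dx ∧ dy ∧ dw + (-w - 2*z) dx ∧ dy ∧ dz + (-2*w + 3*y) dx ∧ dz ∧ dw

For a 2-form omega = sum_{i<j} g_{ij} dx_i ∧ dx_j, the exterior derivative is
  d(omega) = sum_{i<j} d(g_{ij}) ∧ dx_i ∧ dx_j = sum_{i<j, k} (∂g_{ij}/∂x_k) dx_k ∧ dx_i ∧ dx_j.
Expand each term, using dx_k ∧ dx_i ∧ dx_j = sgn(permutation) dx_{(a)} ∧ dx_{(b)} ∧ dx_{(c)} with (a < b < c) sorted:
  d(w^2 + x^2) includes (∂/∂w)(w^2 + x^2) dw = (2*w) dw, which multiplied by dx ∧ dy gives (2*w) dx ∧ dy ∧ dw
  d(w*y) includes (∂/∂y)(w*y) dy = (w) dy, which multiplied by dx ∧ dz gives (-w) dx ∧ dy ∧ dz
  d(w*y) includes (∂/∂w)(w*y) dw = (y) dw, which multiplied by dx ∧ dz gives (y) dx ∧ dz ∧ dw
  d(2*w*z - 3*x*y - 2*y*z) includes (∂/∂y)(2*w*z - 3*x*y - 2*y*z) dy = (-3*x - 2*z) dy, which multiplied by dx ∧ dw gives (3*x + 2*z) dx ∧ dy ∧ dw
  d(2*w*z - 3*x*y - 2*y*z) includes (∂/∂z)(2*w*z - 3*x*y - 2*y*z) dz = (2*w - 2*y) dz, which multiplied by dx ∧ dw gives (-2*w + 2*y) dx ∧ dz ∧ dw
  d(z*(-2*x + z)) includes (∂/∂x)(z*(-2*x + z)) dx = (-2*z) dx, which multiplied by dy ∧ dz gives (-2*z) dx ∧ dy ∧ dz
Collecting like 3-forms: d(omega) = (2*w + 3*x + 2*z) dx ∧ dy ∧ dw + (-w - 2*z) dx ∧ dy ∧ dz + (-2*w + 3*y) dx ∧ dz ∧ dw.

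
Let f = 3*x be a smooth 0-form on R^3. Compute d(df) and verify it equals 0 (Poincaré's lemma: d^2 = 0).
d(df) = 0

Step 1: df = sum_i (∂f/∂x_i) dx_i = (3) dx + (0) dy + (0) dz.
Step 2: Apply d again. Using the 1-form formula, the coefficient of dx ∧ dy in d(df) is ∂^2 f/∂x ∂y - ∂^2 f/∂y ∂x = (0) - (0) = 0 (equality of mixed partials for smooth f).
Similarly for dx ∧ dz and dy ∧ dz — all coefficients vanish. So d(df) = 0.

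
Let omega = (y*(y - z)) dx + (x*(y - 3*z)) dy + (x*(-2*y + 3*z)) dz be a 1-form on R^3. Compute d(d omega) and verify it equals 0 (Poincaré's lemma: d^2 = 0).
d(d omega) = 0

Step 1: d omega = sum_{i<j} (∂f_j/∂x_i - ∂f_i/∂x_j) dx_i ∧ dx_j:
  coeff of dx ∧ dy: -y - 2*z
  coeff of dx ∧ dz: -y + 3*z
  coeff of dy ∧ dz: x
Step 2: Apply d again to each 2-form coefficient. The only possible 3-form in R^3 is dx ∧ dy ∧ dz, with coefficient
  ∂(coeff of dy∧dz)/∂x - ∂(coeff of dx∧dz)/∂y + ∂(coeff of dx∧dy)/∂z
  = ∂/∂x (x) - ∂/∂y (-y + 3*z) + ∂/∂z (-y - 2*z).
Each of these terms simplifies to sums of mixed partials that cancel in pairs. The result is 0 (by equality of mixed partials for smooth functions — Schwarz / Clairaut).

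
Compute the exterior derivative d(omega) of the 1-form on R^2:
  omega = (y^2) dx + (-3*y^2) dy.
d(omega) = (-2*y) dx ∧ dy

For a 1-form omega = sum_i f_i dx_i, the exterior derivative is
  d(omega) = sum_{i < j} (∂f_j/∂x_i - ∂f_i/∂x_j) dx_i ∧ dx_j.
  coefficient of dx ∧ dy: ∂f_2/∂x - ∂f_1/∂y = ∂(-3*y^2)/∂x - ∂(y^2)/∂y = -2*y
Assembling: d(omega) = (-2*y) dx ∧ dy.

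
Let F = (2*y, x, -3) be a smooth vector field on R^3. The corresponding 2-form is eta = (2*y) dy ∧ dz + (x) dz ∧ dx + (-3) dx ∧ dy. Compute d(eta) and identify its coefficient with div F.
d(eta) = (0) dx ∧ dy ∧ dz; div F = 0

For a 2-form in R^3 of the form above, applying d gives a 3-form with coefficient ∂P/∂x + ∂Q/∂y + ∂R/∂z:
  ∂P/∂x = 0
  ∂Q/∂y = 0
  ∂R/∂z = 0
Sum = 0, which is exactly div F.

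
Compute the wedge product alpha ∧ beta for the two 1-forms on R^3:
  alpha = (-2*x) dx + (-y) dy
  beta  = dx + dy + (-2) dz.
alpha ∧ beta = (-2*x + y) dx ∧ dy + (4*x) dx ∧ dz + (2*y) dy ∧ dz

Distribute the wedge, using dx_i ∧ dx_j = -dx_j ∧ dx_i and dx_i ∧ dx_i = 0. For each pair (i, j) with i < j, the coefficient of dx_i ∧ dx_j in alpha ∧ beta is (alpha_i * beta_j - alpha_j * beta_i). Collecting: alpha ∧ beta = (-2*x + y) dx ∧ dy + (4*x) dx ∧ dz + (2*y) dy ∧ dz.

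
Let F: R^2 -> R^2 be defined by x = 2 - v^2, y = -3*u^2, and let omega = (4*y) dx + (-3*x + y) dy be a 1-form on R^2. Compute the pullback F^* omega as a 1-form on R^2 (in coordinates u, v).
F^* omega = (18*u*(u^2 - v^2 + 2)) du + (24*u^2*v) dv

Using F^*(f dg) = (f ∘ F) d(g ∘ F), substitute each coordinate x_i by F_i(u, v) in f_i, and replace dx_i by d F_i = (∂F_i/∂u) du + (∂F_i/∂v) dv.
  For the x component: f_1(F) = -12*u^2; d F_1 = (0) du + (-2*v) dv
  For the y component: f_2(F) = -3*u^2 + 3*v^2 - 6; d F_2 = (-6*u) du + (0) dv
Combining and collecting du, dv coefficients:
  coeff of du: 18*u*(u^2 - v^2 + 2)
  coeff of dv: 24*u^2*v
F^* omega = (18*u*(u^2 - v^2 + 2)) du + (24*u^2*v) dv.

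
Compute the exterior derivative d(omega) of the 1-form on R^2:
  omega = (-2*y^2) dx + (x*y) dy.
d(omega) = (5*y) dx ∧ dy

For a 1-form omega = sum_i f_i dx_i, the exterior derivative is
  d(omega) = sum_{i < j} (∂f_j/∂x_i - ∂f_i/∂x_j) dx_i ∧ dx_j.
  coefficient of dx ∧ dy: ∂f_2/∂x - ∂f_1/∂y = ∂(x*y)/∂x - ∂(-2*y^2)/∂y = 5*y
Assembling: d(omega) = (5*y) dx ∧ dy.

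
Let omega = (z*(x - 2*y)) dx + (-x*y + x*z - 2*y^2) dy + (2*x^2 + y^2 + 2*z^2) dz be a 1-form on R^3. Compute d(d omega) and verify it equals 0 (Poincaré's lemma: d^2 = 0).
d(d omega) = 0

Step 1: d omega = sum_{i<j} (∂f_j/∂x_i - ∂f_i/∂x_j) dx_i ∧ dx_j:
  coeff of dx ∧ dy: -y + 3*z
  coeff of dx ∧ dz: 3*x + 2*y
  coeff of dy ∧ dz: -x + 2*y
Step 2: Apply d again to each 2-form coefficient. The only possible 3-form in R^3 is dx ∧ dy ∧ dz, with coefficient
  ∂(coeff of dy∧dz)/∂x - ∂(coeff of dx∧dz)/∂y + ∂(coeff of dx∧dy)/∂z
  = ∂/∂x (-x + 2*y) - ∂/∂y (3*x + 2*y) + ∂/∂z (-y + 3*z).
Each of these terms simplifies to sums of mixed partials that cancel in pairs. The result is 0 (by equality of mixed partials for smooth functions — Schwarz / Clairaut).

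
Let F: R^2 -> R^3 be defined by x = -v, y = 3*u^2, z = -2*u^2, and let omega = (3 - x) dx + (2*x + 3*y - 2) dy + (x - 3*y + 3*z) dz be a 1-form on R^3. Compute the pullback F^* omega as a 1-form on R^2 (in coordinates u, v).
F^* omega = (2*u*(57*u^2 - 4*v - 6)) du + (-v - 3) dv

Using F^*(f dg) = (f ∘ F) d(g ∘ F), substitute each coordinate x_i by F_i(u, v) in f_i, and replace dx_i by d F_i = (∂F_i/∂u) du + (∂F_i/∂v) dv.
  For the x component: f_1(F) = v + 3; d F_1 = (0) du + (-1) dv
  For the y component: f_2(F) = 9*u^2 - 2*v - 2; d F_2 = (6*u) du + (0) dv
  For the z component: f_3(F) = -15*u^2 - v; d F_3 = (-4*u) du + (0) dv
Combining and collecting du, dv coefficients:
  coeff of du: 2*u*(57*u^2 - 4*v - 6)
  coeff of dv: -v - 3
F^* omega = (2*u*(57*u^2 - 4*v - 6)) du + (-v - 3) dv.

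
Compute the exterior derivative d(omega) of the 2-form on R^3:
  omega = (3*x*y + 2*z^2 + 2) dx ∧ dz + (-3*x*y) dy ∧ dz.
d(omega) = (-3*x - 3*y) dx ∧ dy ∧ dz

For a 2-form omega = sum_{i<j} g_{ij} dx_i ∧ dx_j, the exterior derivative is
  d(omega) = sum_{i<j} d(g_{ij}) ∧ dx_i ∧ dx_j = sum_{i<j, k} (∂g_{ij}/∂x_k) dx_k ∧ dx_i ∧ dx_j.
Expand each term, using dx_k ∧ dx_i ∧ dx_j = sgn(permutation) dx_{(a)} ∧ dx_{(b)} ∧ dx_{(c)} with (a < b < c) sorted:
  d(3*x*y + 2*z^2 + 2) includes (∂/∂y)(3*x*y + 2*z^2 + 2) dy = (3*x) dy, which multiplied by dx ∧ dz gives (-3*x) dx ∧ dy ∧ dz
  d(-3*x*y) includes (∂/∂x)(-3*x*y) dx = (-3*y) dx, which multiplied by dy ∧ dz gives (-3*y) dx ∧ dy ∧ dz
Collecting like 3-forms: d(omega) = (-3*x - 3*y) dx ∧ dy ∧ dz.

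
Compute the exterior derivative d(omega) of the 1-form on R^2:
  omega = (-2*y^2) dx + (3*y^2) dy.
d(omega) = (4*y) dx ∧ dy

For a 1-form omega = sum_i f_i dx_i, the exterior derivative is
  d(omega) = sum_{i < j} (∂f_j/∂x_i - ∂f_i/∂x_j) dx_i ∧ dx_j.
  coefficient of dx ∧ dy: ∂f_2/∂x - ∂f_1/∂y = ∂(3*y^2)/∂x - ∂(-2*y^2)/∂y = 4*y
Assembling: d(omega) = (4*y) dx ∧ dy.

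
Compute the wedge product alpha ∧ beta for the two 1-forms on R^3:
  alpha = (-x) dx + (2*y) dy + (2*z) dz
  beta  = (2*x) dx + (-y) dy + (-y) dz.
alpha ∧ beta = (-3*x*y) dx ∧ dy + (x*(y - 4*z)) dx ∧ dz + (2*y*(-y + z)) dy ∧ dz

Distribute the wedge, using dx_i ∧ dx_j = -dx_j ∧ dx_i and dx_i ∧ dx_i = 0. For each pair (i, j) with i < j, the coefficient of dx_i ∧ dx_j in alpha ∧ beta is (alpha_i * beta_j - alpha_j * beta_i). Collecting: alpha ∧ beta = (-3*x*y) dx ∧ dy + (x*(y - 4*z)) dx ∧ dz + (2*y*(-y + z)) dy ∧ dz.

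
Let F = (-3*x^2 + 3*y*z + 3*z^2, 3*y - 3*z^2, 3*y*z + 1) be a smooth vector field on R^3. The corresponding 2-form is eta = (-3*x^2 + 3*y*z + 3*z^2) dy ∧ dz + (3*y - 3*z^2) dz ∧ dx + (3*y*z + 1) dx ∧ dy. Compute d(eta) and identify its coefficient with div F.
d(eta) = (-6*x + 3*y + 3) dx ∧ dy ∧ dz; div F = -6*x + 3*y + 3

For a 2-form in R^3 of the form above, applying d gives a 3-form with coefficient ∂P/∂x + ∂Q/∂y + ∂R/∂z:
  ∂P/∂x = -6*x
  ∂Q/∂y = 3
  ∂R/∂z = 3*y
Sum = -6*x + 3*y + 3, which is exactly div F.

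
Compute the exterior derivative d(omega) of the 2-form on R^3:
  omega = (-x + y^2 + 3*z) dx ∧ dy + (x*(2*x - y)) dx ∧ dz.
d(omega) = (x + 3) dx ∧ dy ∧ dz

For a 2-form omega = sum_{i<j} g_{ij} dx_i ∧ dx_j, the exterior derivative is
  d(omega) = sum_{i<j} d(g_{ij}) ∧ dx_i ∧ dx_j = sum_{i<j, k} (∂g_{ij}/∂x_k) dx_k ∧ dx_i ∧ dx_j.
Expand each term, using dx_k ∧ dx_i ∧ dx_j = sgn(permutation) dx_{(a)} ∧ dx_{(b)} ∧ dx_{(c)} with (a < b < c) sorted:
  d(-x + y^2 + 3*z) includes (∂/∂z)(-x + y^2 + 3*z) dz = (3) dz, which multiplied by dx ∧ dy gives (3) dx ∧ dy ∧ dz
  d(x*(2*x - y)) includes (∂/∂y)(x*(2*x - y)) dy = (-x) dy, which multiplied by dx ∧ dz gives (x) dx ∧ dy ∧ dz
Collecting like 3-forms: d(omega) = (x + 3) dx ∧ dy ∧ dz.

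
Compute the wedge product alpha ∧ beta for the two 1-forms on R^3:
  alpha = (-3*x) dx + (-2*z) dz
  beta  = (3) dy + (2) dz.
alpha ∧ beta = (-9*x) dx ∧ dy + (-6*x) dx ∧ dz + (6*z) dy ∧ dz

Distribute the wedge, using dx_i ∧ dx_j = -dx_j ∧ dx_i and dx_i ∧ dx_i = 0. For each pair (i, j) with i < j, the coefficient of dx_i ∧ dx_j in alpha ∧ beta is (alpha_i * beta_j - alpha_j * beta_i). Collecting: alpha ∧ beta = (-9*x) dx ∧ dy + (-6*x) dx ∧ dz + (6*z) dy ∧ dz.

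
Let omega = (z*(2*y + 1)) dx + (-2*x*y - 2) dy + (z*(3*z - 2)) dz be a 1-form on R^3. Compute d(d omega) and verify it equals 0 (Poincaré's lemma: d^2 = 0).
d(d omega) = 0

Step 1: d omega = sum_{i<j} (∂f_j/∂x_i - ∂f_i/∂x_j) dx_i ∧ dx_j:
  coeff of dx ∧ dy: -2*y - 2*z
  coeff of dx ∧ dz: -2*y - 1
  coeff of dy ∧ dz: 0
Step 2: Apply d again to each 2-form coefficient. The only possible 3-form in R^3 is dx ∧ dy ∧ dz, with coefficient
  ∂(coeff of dy∧dz)/∂x - ∂(coeff of dx∧dz)/∂y + ∂(coeff of dx∧dy)/∂z
  = ∂/∂x (0) - ∂/∂y (-2*y - 1) + ∂/∂z (-2*y - 2*z).
Each of these terms simplifies to sums of mixed partials that cancel in pairs. The result is 0 (by equality of mixed partials for smooth functions — Schwarz / Clairaut).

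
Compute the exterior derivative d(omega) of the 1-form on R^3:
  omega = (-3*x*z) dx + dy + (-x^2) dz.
d(omega) = (x) dx ∧ dz

For a 1-form omega = sum_i f_i dx_i, the exterior derivative is
  d(omega) = sum_{i < j} (∂f_j/∂x_i - ∂f_i/∂x_j) dx_i ∧ dx_j.
  coefficient of dx ∧ dz: ∂f_3/∂x - ∂f_1/∂z = ∂(-x^2)/∂x - ∂(-3*x*z)/∂z = x
Assembling: d(omega) = (x) dx ∧ dz.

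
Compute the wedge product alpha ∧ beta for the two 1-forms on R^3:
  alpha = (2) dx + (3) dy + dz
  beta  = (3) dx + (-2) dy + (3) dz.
alpha ∧ beta = (-13) dx ∧ dy + (3) dx ∧ dz + (11) dy ∧ dz

Distribute the wedge, using dx_i ∧ dx_j = -dx_j ∧ dx_i and dx_i ∧ dx_i = 0. For each pair (i, j) with i < j, the coefficient of dx_i ∧ dx_j in alpha ∧ beta is (alpha_i * beta_j - alpha_j * beta_i). Collecting: alpha ∧ beta = (-13) dx ∧ dy + (3) dx ∧ dz + (11) dy ∧ dz.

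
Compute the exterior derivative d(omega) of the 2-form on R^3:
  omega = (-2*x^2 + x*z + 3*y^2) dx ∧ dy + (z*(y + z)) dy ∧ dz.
d(omega) = (x) dx ∧ dy ∧ dz

For a 2-form omega = sum_{i<j} g_{ij} dx_i ∧ dx_j, the exterior derivative is
  d(omega) = sum_{i<j} d(g_{ij}) ∧ dx_i ∧ dx_j = sum_{i<j, k} (∂g_{ij}/∂x_k) dx_k ∧ dx_i ∧ dx_j.
Expand each term, using dx_k ∧ dx_i ∧ dx_j = sgn(permutation) dx_{(a)} ∧ dx_{(b)} ∧ dx_{(c)} with (a < b < c) sorted:
  d(-2*x^2 + x*z + 3*y^2) includes (∂/∂z)(-2*x^2 + x*z + 3*y^2) dz = (x) dz, which multiplied by dx ∧ dy gives (x) dx ∧ dy ∧ dz
Collecting like 3-forms: d(omega) = (x) dx ∧ dy ∧ dz.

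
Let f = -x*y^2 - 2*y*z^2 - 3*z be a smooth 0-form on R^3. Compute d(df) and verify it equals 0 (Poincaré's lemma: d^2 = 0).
d(df) = 0

Step 1: df = sum_i (∂f/∂x_i) dx_i = (-y^2) dx + (-2*x*y - 2*z^2) dy + (-4*y*z - 3) dz.
Step 2: Apply d again. Using the 1-form formula, the coefficient of dx ∧ dy in d(df) is ∂^2 f/∂x ∂y - ∂^2 f/∂y ∂x = (-2*y) - (-2*y) = 0 (equality of mixed partials for smooth f).
Similarly for dx ∧ dz and dy ∧ dz — all coefficients vanish. So d(df) = 0.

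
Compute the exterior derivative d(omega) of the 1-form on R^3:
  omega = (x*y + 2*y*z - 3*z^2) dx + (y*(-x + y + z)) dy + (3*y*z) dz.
d(omega) = (-x - y - 2*z) dx ∧ dy + (-2*y + 6*z) dx ∧ dz + (-y + 3*z) dy ∧ dz

For a 1-form omega = sum_i f_i dx_i, the exterior derivative is
  d(omega) = sum_{i < j} (∂f_j/∂x_i - ∂f_i/∂x_j) dx_i ∧ dx_j.
  coefficient of dx ∧ dy: ∂f_2/∂x - ∂f_1/∂y = ∂(y*(-x + y + z))/∂x - ∂(x*y + 2*y*z - 3*z^2)/∂y = -x - y - 2*z
  coefficient of dx ∧ dz: ∂f_3/∂x - ∂f_1/∂z = ∂(3*y*z)/∂x - ∂(x*y + 2*y*z - 3*z^2)/∂z = -2*y + 6*z
  coefficient of dy ∧ dz: ∂f_3/∂y - ∂f_2/∂z = ∂(3*y*z)/∂y - ∂(y*(-x + y + z))/∂z = -y + 3*z
Assembling: d(omega) = (-x - y - 2*z) dx ∧ dy + (-2*y + 6*z) dx ∧ dz + (-y + 3*z) dy ∧ dz.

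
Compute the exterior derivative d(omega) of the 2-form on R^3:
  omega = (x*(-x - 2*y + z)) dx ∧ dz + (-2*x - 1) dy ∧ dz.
d(omega) = (2*x - 2) dx ∧ dy ∧ dz

For a 2-form omega = sum_{i<j} g_{ij} dx_i ∧ dx_j, the exterior derivative is
  d(omega) = sum_{i<j} d(g_{ij}) ∧ dx_i ∧ dx_j = sum_{i<j, k} (∂g_{ij}/∂x_k) dx_k ∧ dx_i ∧ dx_j.
Expand each term, using dx_k ∧ dx_i ∧ dx_j = sgn(permutation) dx_{(a)} ∧ dx_{(b)} ∧ dx_{(c)} with (a < b < c) sorted:
  d(x*(-x - 2*y + z)) includes (∂/∂y)(x*(-x - 2*y + z)) dy = (-2*x) dy, which multiplied by dx ∧ dz gives (2*x) dx ∧ dy ∧ dz
  d(-2*x - 1) includes (∂/∂x)(-2*x - 1) dx = (-2) dx, which multiplied by dy ∧ dz gives (-2) dx ∧ dy ∧ dz
Collecting like 3-forms: d(omega) = (2*x - 2) dx ∧ dy ∧ dz.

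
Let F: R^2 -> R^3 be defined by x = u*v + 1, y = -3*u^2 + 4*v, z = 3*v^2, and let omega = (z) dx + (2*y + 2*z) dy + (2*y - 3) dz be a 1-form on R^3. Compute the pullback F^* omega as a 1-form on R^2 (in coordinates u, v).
F^* omega = (36*u^3 - 36*u*v^2 - 48*u*v + 3*v^3) du + (-36*u^2*v - 24*u^2 + 3*u*v^2 + 72*v^2 + 14*v) dv

Using F^*(f dg) = (f ∘ F) d(g ∘ F), substitute each coordinate x_i by F_i(u, v) in f_i, and replace dx_i by d F_i = (∂F_i/∂u) du + (∂F_i/∂v) dv.
  For the x component: f_1(F) = 3*v^2; d F_1 = (v) du + (u) dv
  For the y component: f_2(F) = -6*u^2 + 6*v^2 + 8*v; d F_2 = (-6*u) du + (4) dv
  For the z component: f_3(F) = -6*u^2 + 8*v - 3; d F_3 = (0) du + (6*v) dv
Combining and collecting du, dv coefficients:
  coeff of du: 36*u^3 - 36*u*v^2 - 48*u*v + 3*v^3
  coeff of dv: -36*u^2*v - 24*u^2 + 3*u*v^2 + 72*v^2 + 14*v
F^* omega = (36*u^3 - 36*u*v^2 - 48*u*v + 3*v^3) du + (-36*u^2*v - 24*u^2 + 3*u*v^2 + 72*v^2 + 14*v) dv.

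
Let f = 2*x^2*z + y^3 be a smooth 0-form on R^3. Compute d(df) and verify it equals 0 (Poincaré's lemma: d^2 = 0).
d(df) = 0

Step 1: df = sum_i (∂f/∂x_i) dx_i = (4*x*z) dx + (3*y^2) dy + (2*x^2) dz.
Step 2: Apply d again. Using the 1-form formula, the coefficient of dx ∧ dy in d(df) is ∂^2 f/∂x ∂y - ∂^2 f/∂y ∂x = (0) - (0) = 0 (equality of mixed partials for smooth f).
Similarly for dx ∧ dz and dy ∧ dz — all coefficients vanish. So d(df) = 0.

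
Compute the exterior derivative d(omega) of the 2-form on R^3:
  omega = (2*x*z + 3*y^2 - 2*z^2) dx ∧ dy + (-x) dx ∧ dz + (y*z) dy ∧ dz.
d(omega) = (2*x - 4*z) dx ∧ dy ∧ dz

For a 2-form omega = sum_{i<j} g_{ij} dx_i ∧ dx_j, the exterior derivative is
  d(omega) = sum_{i<j} d(g_{ij}) ∧ dx_i ∧ dx_j = sum_{i<j, k} (∂g_{ij}/∂x_k) dx_k ∧ dx_i ∧ dx_j.
Expand each term, using dx_k ∧ dx_i ∧ dx_j = sgn(permutation) dx_{(a)} ∧ dx_{(b)} ∧ dx_{(c)} with (a < b < c) sorted:
  d(2*x*z + 3*y^2 - 2*z^2) includes (∂/∂z)(2*x*z + 3*y^2 - 2*z^2) dz = (2*x - 4*z) dz, which multiplied by dx ∧ dy gives (2*x - 4*z) dx ∧ dy ∧ dz
Collecting like 3-forms: d(omega) = (2*x - 4*z) dx ∧ dy ∧ dz.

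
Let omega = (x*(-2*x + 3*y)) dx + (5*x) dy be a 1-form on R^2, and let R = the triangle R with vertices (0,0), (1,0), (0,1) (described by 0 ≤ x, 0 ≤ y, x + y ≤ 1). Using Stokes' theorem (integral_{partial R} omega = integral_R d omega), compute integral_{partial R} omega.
integral_(partial R) omega = 2

Stokes: integral_partial_R omega = integral_R d omega with d omega = (∂Q/∂x - ∂P/∂y) dx ∧ dy.
  ∂Q/∂x = 5
  ∂P/∂y = 3*x
  integrand = ∂Q/∂x - ∂P/∂y = 5 - 3*x.
Integrating over R: integral_0^1 integral_0^{1-x} (5 - 3*x) dy dx = 2.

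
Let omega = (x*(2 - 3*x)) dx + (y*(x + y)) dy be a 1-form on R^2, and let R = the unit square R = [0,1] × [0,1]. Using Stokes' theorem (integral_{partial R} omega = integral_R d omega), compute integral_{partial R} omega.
integral_(partial R) omega = 1/2

Stokes: integral_partial_R omega = integral_R d omega with d omega = (∂Q/∂x - ∂P/∂y) dx ∧ dy.
  ∂Q/∂x = y
  ∂P/∂y = 0
  integrand = ∂Q/∂x - ∂P/∂y = y.
Integrating over R: integral_0^1 integral_0^1 (y) dx dy = 1/2.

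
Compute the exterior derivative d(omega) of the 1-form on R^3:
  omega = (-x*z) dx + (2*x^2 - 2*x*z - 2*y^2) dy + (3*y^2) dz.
d(omega) = (4*x - 2*z) dx ∧ dy + (x) dx ∧ dz + (2*x + 6*y) dy ∧ dz

For a 1-form omega = sum_i f_i dx_i, the exterior derivative is
  d(omega) = sum_{i < j} (∂f_j/∂x_i - ∂f_i/∂x_j) dx_i ∧ dx_j.
  coefficient of dx ∧ dy: ∂f_2/∂x - ∂f_1/∂y = ∂(2*x^2 - 2*x*z - 2*y^2)/∂x - ∂(-x*z)/∂y = 4*x - 2*z
  coefficient of dx ∧ dz: ∂f_3/∂x - ∂f_1/∂z = ∂(3*y^2)/∂x - ∂(-x*z)/∂z = x
  coefficient of dy ∧ dz: ∂f_3/∂y - ∂f_2/∂z = ∂(3*y^2)/∂y - ∂(2*x^2 - 2*x*z - 2*y^2)/∂z = 2*x + 6*y
Assembling: d(omega) = (4*x - 2*z) dx ∧ dy + (x) dx ∧ dz + (2*x + 6*y) dy ∧ dz.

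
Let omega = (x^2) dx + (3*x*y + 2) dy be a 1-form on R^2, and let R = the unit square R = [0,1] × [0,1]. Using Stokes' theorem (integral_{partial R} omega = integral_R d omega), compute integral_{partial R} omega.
integral_(partial R) omega = 3/2

Stokes: integral_partial_R omega = integral_R d omega with d omega = (∂Q/∂x - ∂P/∂y) dx ∧ dy.
  ∂Q/∂x = 3*y
  ∂P/∂y = 0
  integrand = ∂Q/∂x - ∂P/∂y = 3*y.
Integrating over R: integral_0^1 integral_0^1 (3*y) dx dy = 3/2.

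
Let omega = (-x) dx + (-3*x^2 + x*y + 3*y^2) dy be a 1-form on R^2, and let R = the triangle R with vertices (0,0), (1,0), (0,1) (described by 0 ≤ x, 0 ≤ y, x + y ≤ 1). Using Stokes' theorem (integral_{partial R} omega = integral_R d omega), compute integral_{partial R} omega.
integral_(partial R) omega = -5/6

Stokes: integral_partial_R omega = integral_R d omega with d omega = (∂Q/∂x - ∂P/∂y) dx ∧ dy.
  ∂Q/∂x = -6*x + y
  ∂P/∂y = 0
  integrand = ∂Q/∂x - ∂P/∂y = -6*x + y.
Integrating over R: integral_0^1 integral_0^{1-x} (-6*x + y) dy dx = -5/6.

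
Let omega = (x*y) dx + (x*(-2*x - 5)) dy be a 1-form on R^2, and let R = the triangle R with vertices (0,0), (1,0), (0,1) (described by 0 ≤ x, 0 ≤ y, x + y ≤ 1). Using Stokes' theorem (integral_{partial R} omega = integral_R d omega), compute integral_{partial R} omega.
integral_(partial R) omega = -10/3

Stokes: integral_partial_R omega = integral_R d omega with d omega = (∂Q/∂x - ∂P/∂y) dx ∧ dy.
  ∂Q/∂x = -4*x - 5
  ∂P/∂y = x
  integrand = ∂Q/∂x - ∂P/∂y = -5*x - 5.
Integrating over R: integral_0^1 integral_0^{1-x} (-5*x - 5) dy dx = -10/3.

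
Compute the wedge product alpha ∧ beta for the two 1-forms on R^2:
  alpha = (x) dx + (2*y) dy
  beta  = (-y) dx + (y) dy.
alpha ∧ beta = (y*(x + 2*y)) dx ∧ dy

Distribute the wedge, using dx_i ∧ dx_j = -dx_j ∧ dx_i and dx_i ∧ dx_i = 0. For each pair (i, j) with i < j, the coefficient of dx_i ∧ dx_j in alpha ∧ beta is (alpha_i * beta_j - alpha_j * beta_i). Collecting: alpha ∧ beta = (y*(x + 2*y)) dx ∧ dy.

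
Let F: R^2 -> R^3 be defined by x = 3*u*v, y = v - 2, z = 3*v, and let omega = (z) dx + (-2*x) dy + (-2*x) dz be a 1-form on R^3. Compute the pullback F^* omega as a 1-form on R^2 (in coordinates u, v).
F^* omega = (9*v^2) du + (-15*u*v) dv

Using F^*(f dg) = (f ∘ F) d(g ∘ F), substitute each coordinate x_i by F_i(u, v) in f_i, and replace dx_i by d F_i = (∂F_i/∂u) du + (∂F_i/∂v) dv.
  For the x component: f_1(F) = 3*v; d F_1 = (3*v) du + (3*u) dv
  For the y component: f_2(F) = -6*u*v; d F_2 = (0) du + (1) dv
  For the z component: f_3(F) = -6*u*v; d F_3 = (0) du + (3) dv
Combining and collecting du, dv coefficients:
  coeff of du: 9*v^2
  coeff of dv: -15*u*v
F^* omega = (9*v^2) du + (-15*u*v) dv.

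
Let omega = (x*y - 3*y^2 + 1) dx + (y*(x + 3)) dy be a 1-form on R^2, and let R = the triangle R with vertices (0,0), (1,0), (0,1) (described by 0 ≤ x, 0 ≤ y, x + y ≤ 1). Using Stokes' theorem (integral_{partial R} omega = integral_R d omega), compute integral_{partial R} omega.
integral_(partial R) omega = 1

Stokes: integral_partial_R omega = integral_R d omega with d omega = (∂Q/∂x - ∂P/∂y) dx ∧ dy.
  ∂Q/∂x = y
  ∂P/∂y = x - 6*y
  integrand = ∂Q/∂x - ∂P/∂y = -x + 7*y.
Integrating over R: integral_0^1 integral_0^{1-x} (-x + 7*y) dy dx = 1.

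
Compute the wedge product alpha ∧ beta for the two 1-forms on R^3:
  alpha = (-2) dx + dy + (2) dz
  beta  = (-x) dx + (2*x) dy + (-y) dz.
alpha ∧ beta = (-3*x) dx ∧ dy + (2*x + 2*y) dx ∧ dz + (-4*x - y) dy ∧ dz

Distribute the wedge, using dx_i ∧ dx_j = -dx_j ∧ dx_i and dx_i ∧ dx_i = 0. For each pair (i, j) with i < j, the coefficient of dx_i ∧ dx_j in alpha ∧ beta is (alpha_i * beta_j - alpha_j * beta_i). Collecting: alpha ∧ beta = (-3*x) dx ∧ dy + (2*x + 2*y) dx ∧ dz + (-4*x - y) dy ∧ dz.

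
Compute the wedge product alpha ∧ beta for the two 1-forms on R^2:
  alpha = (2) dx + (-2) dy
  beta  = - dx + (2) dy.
alpha ∧ beta = (2) dx ∧ dy

Distribute the wedge, using dx_i ∧ dx_j = -dx_j ∧ dx_i and dx_i ∧ dx_i = 0. For each pair (i, j) with i < j, the coefficient of dx_i ∧ dx_j in alpha ∧ beta is (alpha_i * beta_j - alpha_j * beta_i). Collecting: alpha ∧ beta = (2) dx ∧ dy.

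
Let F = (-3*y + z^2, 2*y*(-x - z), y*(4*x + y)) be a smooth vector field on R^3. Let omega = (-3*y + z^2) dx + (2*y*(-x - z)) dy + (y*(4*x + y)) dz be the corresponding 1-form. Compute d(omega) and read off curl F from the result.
d(omega) = (4*x + 4*y) dy ∧ dz + (-4*y + 2*z) dz ∧ dx + (3 - 2*y) dx ∧ dy; curl F = (4*x + 4*y, -4*y + 2*z, 3 - 2*y)

d omega = sum_{i<j} (∂f_j/∂x_i - ∂f_i/∂x_j) dx_i ∧ dx_j. Under the identification (dy ∧ dz, dz ∧ dx, dx ∧ dy) ↔ (e_x, e_y, e_z), the coefficients are exactly the components of curl F. Compute:
  ∂R/∂y - ∂Q/∂z = (4*x + 2*y) - (-2*y) = 4*x + 4*y
  ∂P/∂z - ∂R/∂x = (2*z) - (4*y) = -4*y + 2*z
  ∂Q/∂x - ∂P/∂y = (-2*y) - (-3) = 3 - 2*y.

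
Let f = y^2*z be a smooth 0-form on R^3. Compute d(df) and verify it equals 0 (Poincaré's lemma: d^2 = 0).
d(df) = 0

Step 1: df = sum_i (∂f/∂x_i) dx_i = (0) dx + (2*y*z) dy + (y^2) dz.
Step 2: Apply d again. Using the 1-form formula, the coefficient of dx ∧ dy in d(df) is ∂^2 f/∂x ∂y - ∂^2 f/∂y ∂x = (0) - (0) = 0 (equality of mixed partials for smooth f).
Similarly for dx ∧ dz and dy ∧ dz — all coefficients vanish. So d(df) = 0.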